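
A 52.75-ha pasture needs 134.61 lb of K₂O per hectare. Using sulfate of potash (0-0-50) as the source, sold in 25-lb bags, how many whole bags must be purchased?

Product per hectare = 134.61 / 50% = 269.22 lb.
Total product = 269.22 × 52.75 = 14201.4 lb.
Bags = ⌈14201.4 / 25⌉ = 569.

569 bags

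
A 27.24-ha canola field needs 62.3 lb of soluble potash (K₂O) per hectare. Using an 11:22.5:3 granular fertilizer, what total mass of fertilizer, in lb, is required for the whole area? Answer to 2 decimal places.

56568.40 lb

Product per hectare = 62.3 / 3% = 2076.67 lb.
Total product = 2076.67 × 27.24 = 56568.4 lb.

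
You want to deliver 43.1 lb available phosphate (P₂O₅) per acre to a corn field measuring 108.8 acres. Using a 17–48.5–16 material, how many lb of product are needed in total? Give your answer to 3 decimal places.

Product per acre = 43.1 / 48.5% = 88.866 lb.
Total product = 88.866 × 108.8 = 9668.6186 lb.

9668.619 lb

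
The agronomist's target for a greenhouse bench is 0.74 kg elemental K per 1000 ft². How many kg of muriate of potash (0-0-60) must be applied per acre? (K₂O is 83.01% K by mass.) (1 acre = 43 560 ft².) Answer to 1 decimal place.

As K₂O: 0.74 / 0.8301 = 0.891459 kg per 1000 ft².
Product per 1000 ft² = 0.891459 / 60% = 1.48576 kg.
Convert to per acre: 1.48576 × 43.56 = 64.7199 kg.

64.7 kg of product per acre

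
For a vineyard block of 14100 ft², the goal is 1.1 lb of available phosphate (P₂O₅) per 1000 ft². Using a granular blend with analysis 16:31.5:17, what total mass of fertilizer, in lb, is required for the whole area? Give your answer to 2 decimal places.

Product per 1000 ft² = 1.1 / 31.5% = 3.49206 lb.
Total product = 3.49206 × 14100 / 1000 = 49.2381 lb.

49.24 lb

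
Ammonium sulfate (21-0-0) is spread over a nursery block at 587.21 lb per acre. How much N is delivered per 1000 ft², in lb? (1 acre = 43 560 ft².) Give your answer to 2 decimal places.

2.83 lb N per thousand sq ft

nitrogen per acre = 587.21 × 21% = 123.314 lb.
Convert to per 1000 ft²: 123.314 × 0.0229568 = 2.8309 lb.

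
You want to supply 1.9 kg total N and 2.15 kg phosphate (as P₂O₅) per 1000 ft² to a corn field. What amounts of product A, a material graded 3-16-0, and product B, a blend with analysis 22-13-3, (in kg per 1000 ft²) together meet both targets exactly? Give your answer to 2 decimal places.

With a, b = kg per 1000 ft² of product A and product B:
N: 0.03·a + 0.22·b = 1.9
P₂O₅: 0.16·a + 0.13·b = 2.15
Eliminate a: (row1) − 0.03/0.16·(row2) → 0.195625·b = 1.49687, so b = 7.65176.
Back-substitute: a = (1.9 − 0.22·7.65176) / 0.03 = 7.22045.

7.22 kg product A, 7.65 kg product B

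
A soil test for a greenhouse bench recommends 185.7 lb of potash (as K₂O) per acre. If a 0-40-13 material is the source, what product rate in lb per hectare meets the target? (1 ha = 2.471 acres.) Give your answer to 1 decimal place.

Product per acre = 185.7 / 13% = 1428.46 lb.
Convert to per hectare: 1428.46 × 2.471 = 3529.73 lb.

3529.7 lb of product per hectare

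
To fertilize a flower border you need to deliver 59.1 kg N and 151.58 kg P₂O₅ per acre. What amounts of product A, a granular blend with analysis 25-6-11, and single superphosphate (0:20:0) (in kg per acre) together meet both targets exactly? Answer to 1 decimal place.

With a, b = kg per acre of product A and single superphosphate:
N: 0.25·a + 0·b = 59.1
P₂O₅: 0.06·a + 0.2·b = 151.58
Eliminate b: (row1) − 0/0.2·(row2) → 0.25·a = 59.1, so a = 236.4.
Then b = (151.58 − 0.06·236.4) / 0.2 = 686.98.

236.4 kg product A, 687.0 kg single superphosphate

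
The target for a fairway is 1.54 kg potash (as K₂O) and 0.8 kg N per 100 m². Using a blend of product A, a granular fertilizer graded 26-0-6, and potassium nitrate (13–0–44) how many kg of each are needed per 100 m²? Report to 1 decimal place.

With a, b = kg per 100 m² of product A and potassium nitrate:
K₂O: 0.06·a + 0.44·b = 1.54
N: 0.26·a + 0.13·b = 0.8
Eliminate a: (row1) − 0.06/0.26·(row2) → 0.41·b = 1.35538, so b = 3.30582.
Back-substitute: a = (1.54 − 0.44·3.30582) / 0.06 = 1.42402.

1.4 kg product A, 3.3 kg potassium nitrate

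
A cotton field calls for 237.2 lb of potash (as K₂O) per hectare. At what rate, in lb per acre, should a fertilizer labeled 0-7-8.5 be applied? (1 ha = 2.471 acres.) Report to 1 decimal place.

Product per hectare = 237.2 / 8.5% = 2790.59 lb.
Convert to per acre: 2790.59 × 0.404694 = 1129.34 lb.

1129.3 lb of product per acre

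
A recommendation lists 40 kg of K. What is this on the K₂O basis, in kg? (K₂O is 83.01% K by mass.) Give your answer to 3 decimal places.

48.187 kg K₂O

K₂O = 40 / 0.8301 = 48.18697 kg.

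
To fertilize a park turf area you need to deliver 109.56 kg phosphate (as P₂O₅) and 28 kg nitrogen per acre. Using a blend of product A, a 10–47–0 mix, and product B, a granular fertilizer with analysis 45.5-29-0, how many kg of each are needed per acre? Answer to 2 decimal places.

Let a = kg of product A, b = kg of product B (per acre).
P₂O₅: 0.47·a + 0.29·b = 109.56
N: 0.1·a + 0.455·b = 28
Eliminate a: (row1) − 0.47/0.1·(row2) → -1.8485·b = -22.04, so b = 11.9232.
Back-substitute: a = (109.56 − 0.29·11.9232) / 0.47 = 225.7495.

225.75 kg product A, 11.92 kg product B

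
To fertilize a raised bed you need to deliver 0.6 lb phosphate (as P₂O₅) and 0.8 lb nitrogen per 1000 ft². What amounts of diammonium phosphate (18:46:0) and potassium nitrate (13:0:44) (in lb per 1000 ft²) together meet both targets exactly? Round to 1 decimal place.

1.3 lb diammonium phosphate, 4.3 lb potassium nitrate

Let a = lb of diammonium phosphate, b = lb of potassium nitrate (per 1000 ft²).
P₂O₅: 0.46·a + 0·b = 0.6
N: 0.18·a + 0.13·b = 0.8
From row1: a = (0.6 − 0·b) / 0.46.
Into row2: 0.18·(0.6 − 0·b)/0.46 + 0.13·b = 0.8 → b = 4.34783, a = 1.30435.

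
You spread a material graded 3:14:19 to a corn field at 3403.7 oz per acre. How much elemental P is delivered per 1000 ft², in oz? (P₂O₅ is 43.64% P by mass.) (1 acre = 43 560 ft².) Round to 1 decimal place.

4.8 oz P per thousand sq ft

P₂O₅ per acre = 3403.7 × 14% = 476.518 oz.
Elemental P = 476.518 × 0.4364 = 207.952 oz per acre.
Convert to per 1000 ft²: 207.952 × 0.0229568 = 4.77393 oz.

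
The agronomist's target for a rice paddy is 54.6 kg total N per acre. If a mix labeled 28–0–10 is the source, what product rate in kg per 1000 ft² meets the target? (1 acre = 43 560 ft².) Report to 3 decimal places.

4.477 kg of product per thousand sq ft

Product per acre = 54.6 / 28% = 195 kg.
Convert to per 1000 ft²: 195 × 0.0229568 = 4.47658 kg.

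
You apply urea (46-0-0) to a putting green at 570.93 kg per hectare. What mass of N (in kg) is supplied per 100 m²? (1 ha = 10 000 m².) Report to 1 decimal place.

2.6 kg N per hundred sq m

nitrogen per hectare = 570.93 × 46% = 262.628 kg.
Convert to per 100 m²: 262.628 × 0.01 = 2.62628 kg.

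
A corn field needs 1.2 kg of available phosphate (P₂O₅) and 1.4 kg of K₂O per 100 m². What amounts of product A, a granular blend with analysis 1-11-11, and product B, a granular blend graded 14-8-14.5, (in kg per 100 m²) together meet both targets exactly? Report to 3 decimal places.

8.671 kg product A, 3.077 kg product B

Let a = kg of product A, b = kg of product B (per 100 m²).
P₂O₅: 0.11·a + 0.08·b = 1.2
K₂O: 0.11·a + 0.145·b = 1.4
From row1: a = (1.2 − 0.08·b) / 0.11.
Into row2: 0.11·(1.2 − 0.08·b)/0.11 + 0.145·b = 1.4 → b = 3.07692, a = 8.67133.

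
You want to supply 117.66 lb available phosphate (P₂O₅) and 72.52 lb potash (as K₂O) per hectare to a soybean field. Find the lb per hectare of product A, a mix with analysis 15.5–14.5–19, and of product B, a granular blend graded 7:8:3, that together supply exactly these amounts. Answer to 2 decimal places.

Per-hectare balance (a = product A, b = product B):
P₂O₅: 0.145·a + 0.08·b = 117.66
K₂O: 0.19·a + 0.03·b = 72.52
Eliminate b: (row1) − 0.08/0.03·(row2) → -0.361667·a = -75.7267, so a = 209.382.
Then b = (72.52 − 0.19·209.382) / 0.03 = 1091.244.

209.38 lb product A, 1091.24 lb product B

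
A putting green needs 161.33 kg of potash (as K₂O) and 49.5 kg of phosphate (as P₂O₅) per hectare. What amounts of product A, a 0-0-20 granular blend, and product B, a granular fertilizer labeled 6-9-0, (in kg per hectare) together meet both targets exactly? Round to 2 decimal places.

806.65 kg product A, 550.00 kg product B

Per-hectare balance (a = product A, b = product B):
K₂O: 0.2·a + 0·b = 161.33
P₂O₅: 0·a + 0.09·b = 49.5
Solving simultaneously: a = 806.65, b = 550.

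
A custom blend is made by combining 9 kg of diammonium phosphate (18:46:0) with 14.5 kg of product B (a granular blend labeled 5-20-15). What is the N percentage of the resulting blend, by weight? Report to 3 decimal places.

9.979% N

Total mass = 9 + 14.5 = 23.5 kg.
N mass = 18%×9 + 5%×14.5 = 2.345 kg.
% N = 2.345 / 23.5 = 9.97872%.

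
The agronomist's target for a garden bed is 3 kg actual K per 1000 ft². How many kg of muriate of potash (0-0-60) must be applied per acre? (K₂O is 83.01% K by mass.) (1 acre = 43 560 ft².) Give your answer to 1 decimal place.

262.4 kg of product per acre

As K₂O: 3 / 0.8301 = 3.61402 kg per 1000 ft².
Product per 1000 ft² = 3.61402 / 60% = 6.02337 kg.
Convert to per acre: 6.02337 × 43.56 = 262.378 kg.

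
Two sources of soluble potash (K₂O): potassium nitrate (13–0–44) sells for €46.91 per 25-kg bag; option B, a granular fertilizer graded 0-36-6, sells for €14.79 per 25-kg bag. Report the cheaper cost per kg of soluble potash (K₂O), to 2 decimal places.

€4.26 per kg K₂O (potassium nitrate)

potassium nitrate: K₂O per bag = 25 × 44% = 11 kg; cost = 46.91 / 11 = €4.2645/kg K₂O.
option B: K₂O per bag = 25 × 6% = 1.5 kg; cost = 14.79 / 1.5 = €9.8600/kg K₂O.
potassium nitrate is cheaper.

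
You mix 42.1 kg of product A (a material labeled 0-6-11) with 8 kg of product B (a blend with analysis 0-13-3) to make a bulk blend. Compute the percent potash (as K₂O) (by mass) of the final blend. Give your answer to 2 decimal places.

9.72% K₂O

Total mass = 42.1 + 8 = 50.1 kg.
K₂O mass = 11%×42.1 + 3%×8 = 4.871 kg.
% K₂O = 4.871 / 50.1 = 9.72255%.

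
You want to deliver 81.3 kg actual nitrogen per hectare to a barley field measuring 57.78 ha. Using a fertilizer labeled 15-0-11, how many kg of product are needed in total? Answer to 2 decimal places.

31316.76 kg

Product per hectare = 81.3 / 15% = 542 kg.
Total product = 542 × 57.78 = 31316.76 kg.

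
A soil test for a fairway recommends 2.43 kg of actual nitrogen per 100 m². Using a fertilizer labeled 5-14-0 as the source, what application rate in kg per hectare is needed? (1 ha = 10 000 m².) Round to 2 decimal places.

4860.00 kg of product per hectare

Product per 100 m² = 2.43 / 5% = 48.6 kg.
Convert to per hectare: 48.6 × 100 = 4860 kg.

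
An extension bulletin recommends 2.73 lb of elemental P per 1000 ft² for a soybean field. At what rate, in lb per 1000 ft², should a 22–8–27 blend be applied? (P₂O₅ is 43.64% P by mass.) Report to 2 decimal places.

As P₂O₅: 2.73 / 0.4364 = 6.25573 lb per 1000 ft².
Product per 1000 ft² = 6.25573 / 8% = 78.1966 lb.

78.20 lb of product per thousand sq ft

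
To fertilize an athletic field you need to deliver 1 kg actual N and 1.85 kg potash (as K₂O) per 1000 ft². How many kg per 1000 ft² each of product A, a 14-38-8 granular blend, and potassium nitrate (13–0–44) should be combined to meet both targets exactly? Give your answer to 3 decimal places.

With a, b = kg per 1000 ft² of product A and potassium nitrate:
N: 0.14·a + 0.13·b = 1
K₂O: 0.08·a + 0.44·b = 1.85
Eliminate b: (row1) − 0.13/0.44·(row2) → 0.116364·a = 0.453409, so a = 3.89648.
Then b = (1.85 − 0.08·3.89648) / 0.44 = 3.49609.

3.896 kg product A, 3.496 kg potassium nitrate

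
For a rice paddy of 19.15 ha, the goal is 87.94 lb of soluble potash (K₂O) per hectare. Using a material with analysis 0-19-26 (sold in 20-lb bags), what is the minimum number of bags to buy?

324 bags

Product per hectare = 87.94 / 26% = 338.231 lb.
Total product = 338.231 × 19.15 = 6477.12 lb.
Bags = ⌈6477.12 / 20⌉ = 324.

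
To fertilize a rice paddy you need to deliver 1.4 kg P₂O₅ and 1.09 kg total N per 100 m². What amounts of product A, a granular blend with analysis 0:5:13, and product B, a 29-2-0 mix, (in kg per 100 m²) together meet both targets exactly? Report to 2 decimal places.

Let a = kg of product A, b = kg of product B (per 100 m²).
P₂O₅: 0.05·a + 0.02·b = 1.4
N: 0·a + 0.29·b = 1.09
Solving simultaneously: a = 26.4966, b = 3.75862.

26.50 kg product A, 3.76 kg product B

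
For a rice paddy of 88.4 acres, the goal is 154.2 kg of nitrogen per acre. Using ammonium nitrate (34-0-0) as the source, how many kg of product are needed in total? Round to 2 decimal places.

40092.00 kg

Product per acre = 154.2 / 34% = 453.529 kg.
Total product = 453.529 × 88.4 = 40092 kg.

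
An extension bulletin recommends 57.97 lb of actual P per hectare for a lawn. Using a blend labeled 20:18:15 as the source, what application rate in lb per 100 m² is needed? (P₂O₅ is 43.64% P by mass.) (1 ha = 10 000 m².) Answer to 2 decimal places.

As P₂O₅: 57.97 / 0.4364 = 132.837 lb per hectare.
Product per hectare = 132.837 / 18% = 737.982 lb.
Convert to per 100 m²: 737.982 × 0.01 = 7.37982 lb.

7.38 lb of product per hundred sq m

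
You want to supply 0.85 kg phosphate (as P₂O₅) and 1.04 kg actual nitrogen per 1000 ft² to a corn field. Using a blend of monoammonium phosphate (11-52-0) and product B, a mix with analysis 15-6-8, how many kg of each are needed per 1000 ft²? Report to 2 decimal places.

Per-1000 ft² balance (a = monoammonium phosphate, b = product B):
P₂O₅: 0.52·a + 0.06·b = 0.85
N: 0.11·a + 0.15·b = 1.04
From row1: a = (0.85 − 0.06·b) / 0.52.
Into row2: 0.11·(0.85 − 0.06·b)/0.52 + 0.15·b = 1.04 → b = 6.26471, a = 0.911765.

0.91 kg monoammonium phosphate, 6.26 kg product B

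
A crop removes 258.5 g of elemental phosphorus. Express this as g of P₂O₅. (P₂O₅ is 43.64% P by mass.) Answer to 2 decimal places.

P₂O₅ = 258.5 / 0.4364 = 592.346 g.

592.35 g P₂O₅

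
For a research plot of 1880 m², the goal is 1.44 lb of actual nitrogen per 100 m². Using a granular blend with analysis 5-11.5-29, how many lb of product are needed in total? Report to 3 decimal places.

Product per 100 m² = 1.44 / 5% = 28.8 lb.
Total product = 28.8 × 1880 / 100 = 541.44 lb.

541.440 lb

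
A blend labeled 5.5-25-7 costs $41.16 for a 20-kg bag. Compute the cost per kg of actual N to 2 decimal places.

$37.42 per kg N

N in bag = 20 × 5.5% = 1.1 kg.
Cost per kg N = $41.16 / 1.1 = $37.4182.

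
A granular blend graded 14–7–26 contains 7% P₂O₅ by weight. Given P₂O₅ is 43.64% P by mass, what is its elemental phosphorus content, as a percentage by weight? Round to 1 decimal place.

%P = 7 × 0.4364 = 3.0548%.

3.1% P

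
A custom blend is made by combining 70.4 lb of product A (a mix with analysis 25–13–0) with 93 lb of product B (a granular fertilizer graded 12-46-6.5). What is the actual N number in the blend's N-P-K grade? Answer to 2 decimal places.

Total mass = 70.4 + 93 = 163.4 lb.
N mass = 25%×70.4 + 12%×93 = 28.76 lb.
% N = 28.76 / 163.4 = 17.601%.

17.60% N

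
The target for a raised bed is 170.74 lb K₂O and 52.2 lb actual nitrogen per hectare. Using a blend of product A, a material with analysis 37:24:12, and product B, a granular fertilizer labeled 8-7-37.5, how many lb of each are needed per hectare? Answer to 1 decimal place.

Per-hectare balance (a = product A, b = product B):
K₂O: 0.12·a + 0.375·b = 170.74
N: 0.37·a + 0.08·b = 52.2
From row1: a = (170.74 − 0.375·b) / 0.12.
Into row2: 0.37·(170.74 − 0.375·b)/0.12 + 0.08·b = 52.2 → b = 440.649, a = 45.8057.

45.8 lb product A, 440.6 lb product B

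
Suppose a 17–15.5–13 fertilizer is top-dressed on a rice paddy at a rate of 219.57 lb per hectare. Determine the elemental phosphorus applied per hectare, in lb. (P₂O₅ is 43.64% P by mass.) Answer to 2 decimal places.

14.85 lb P per hectare

P₂O₅ per hectare = 219.57 × 15.5% = 34.0333 lb.
Elemental P = 34.0333 × 0.4364 = 14.8522 lb per hectare.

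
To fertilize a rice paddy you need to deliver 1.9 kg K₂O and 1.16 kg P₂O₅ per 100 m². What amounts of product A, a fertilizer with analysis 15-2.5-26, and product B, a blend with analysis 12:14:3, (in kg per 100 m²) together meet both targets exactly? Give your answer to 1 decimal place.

6.5 kg product A, 7.1 kg product B

Let a = kg of product A, b = kg of product B (per 100 m²).
K₂O: 0.26·a + 0.03·b = 1.9
P₂O₅: 0.025·a + 0.14·b = 1.16
From row1: a = (1.9 − 0.03·b) / 0.26.
Into row2: 0.025·(1.9 − 0.03·b)/0.26 + 0.14·b = 1.16 → b = 7.12763, a = 6.48527.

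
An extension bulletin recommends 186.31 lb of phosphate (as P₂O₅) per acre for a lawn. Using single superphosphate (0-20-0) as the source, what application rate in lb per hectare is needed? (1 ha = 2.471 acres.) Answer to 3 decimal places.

2301.860 lb of product per hectare

Product per acre = 186.31 / 20% = 931.55 lb.
Convert to per hectare: 931.55 × 2.471 = 2301.86005 lb.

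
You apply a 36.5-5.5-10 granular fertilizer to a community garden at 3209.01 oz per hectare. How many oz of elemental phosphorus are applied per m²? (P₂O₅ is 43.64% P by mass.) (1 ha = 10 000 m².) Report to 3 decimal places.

0.008 oz P per sq m

P₂O₅ per hectare = 3209.01 × 5.5% = 176.496 oz.
Elemental P = 176.496 × 0.4364 = 77.0227 oz per hectare.
Convert to per m²: 77.0227 × 0.0001 = 0.00770227 oz.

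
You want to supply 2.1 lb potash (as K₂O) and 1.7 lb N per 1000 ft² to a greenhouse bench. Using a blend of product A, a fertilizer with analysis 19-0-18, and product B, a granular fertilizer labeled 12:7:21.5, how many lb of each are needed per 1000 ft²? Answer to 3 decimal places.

5.896 lb product A, 4.831 lb product B

Let a = lb of product A, b = lb of product B (per 1000 ft²).
K₂O: 0.18·a + 0.215·b = 2.1
N: 0.19·a + 0.12·b = 1.7
Eliminate b: (row1) − 0.215/0.12·(row2) → -0.160417·a = -0.945833, so a = 5.8961.
Then b = (1.7 − 0.19·5.8961) / 0.12 = 4.83117.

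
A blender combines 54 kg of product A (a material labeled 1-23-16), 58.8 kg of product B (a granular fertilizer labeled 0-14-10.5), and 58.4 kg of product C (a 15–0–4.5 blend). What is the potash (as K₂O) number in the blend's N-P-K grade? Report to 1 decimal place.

Total mass = 54 + 58.8 + 58.4 = 171.2 kg.
K₂O mass = 16%×54 + 10.5%×58.8 + 4.5%×58.4 = 17.442 kg.
% K₂O = 17.442 / 171.2 = 10.1881%.

10.2% K₂O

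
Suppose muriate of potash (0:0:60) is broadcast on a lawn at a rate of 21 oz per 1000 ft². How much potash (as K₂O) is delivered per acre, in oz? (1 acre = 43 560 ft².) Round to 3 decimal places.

K₂O per 1000 ft² = 21 × 60% = 12.6 oz.
Convert to per acre: 12.6 × 43.56 = 548.856 oz.

548.856 oz K₂O per acre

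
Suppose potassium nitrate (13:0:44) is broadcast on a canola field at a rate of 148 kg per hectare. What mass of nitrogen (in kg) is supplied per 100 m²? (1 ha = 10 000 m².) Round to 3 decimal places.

0.192 kg N per hundred sq m

nitrogen per hectare = 148 × 13% = 19.24 kg.
Convert to per 100 m²: 19.24 × 0.01 = 0.1924 kg.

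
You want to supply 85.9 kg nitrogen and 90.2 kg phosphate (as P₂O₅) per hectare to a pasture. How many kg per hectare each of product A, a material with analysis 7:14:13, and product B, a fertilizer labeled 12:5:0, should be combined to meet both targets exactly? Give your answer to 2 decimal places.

Per-hectare balance (a = product A, b = product B):
N: 0.07·a + 0.12·b = 85.9
P₂O₅: 0.14·a + 0.05·b = 90.2
Solving simultaneously: a = 490.902, b = 429.474.

490.90 kg product A, 429.47 kg product B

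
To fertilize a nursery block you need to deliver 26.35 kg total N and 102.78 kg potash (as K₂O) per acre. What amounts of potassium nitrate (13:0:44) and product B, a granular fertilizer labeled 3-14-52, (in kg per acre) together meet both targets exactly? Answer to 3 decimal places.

195.195 kg potassium nitrate, 32.489 kg product B

Per-acre balance (a = potassium nitrate, b = product B):
N: 0.13·a + 0.03·b = 26.35
K₂O: 0.44·a + 0.52·b = 102.78
From row1: a = (26.35 − 0.03·b) / 0.13.
Into row2: 0.44·(26.35 − 0.03·b)/0.13 + 0.52·b = 102.78 → b = 32.48897, a = 195.1949.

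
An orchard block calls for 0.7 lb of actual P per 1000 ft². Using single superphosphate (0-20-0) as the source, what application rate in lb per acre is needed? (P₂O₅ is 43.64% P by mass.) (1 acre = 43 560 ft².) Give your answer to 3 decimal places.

349.358 lb of product per acre

As P₂O₅: 0.7 / 0.4364 = 1.60403 lb per 1000 ft².
Product per 1000 ft² = 1.60403 / 20% = 8.02016 lb.
Convert to per acre: 8.02016 × 43.56 = 349.3584 lb.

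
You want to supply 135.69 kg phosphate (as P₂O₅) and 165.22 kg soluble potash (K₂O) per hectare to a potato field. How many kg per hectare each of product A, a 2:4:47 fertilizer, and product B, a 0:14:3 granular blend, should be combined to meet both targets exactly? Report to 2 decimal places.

295.05 kg product A, 884.91 kg product B

Let a = kg of product A, b = kg of product B (per hectare).
P₂O₅: 0.04·a + 0.14·b = 135.69
K₂O: 0.47·a + 0.03·b = 165.22
Eliminate b: (row1) − 0.14/0.03·(row2) → -2.15333·a = -635.337, so a = 295.048.
Then b = (165.22 − 0.47·295.048) / 0.03 = 884.9149.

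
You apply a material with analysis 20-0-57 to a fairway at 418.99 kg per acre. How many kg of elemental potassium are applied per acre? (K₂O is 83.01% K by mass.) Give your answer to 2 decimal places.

198.25 kg K per acre

K₂O per acre = 418.99 × 57% = 238.824 kg.
Elemental K = 238.824 × 0.8301 = 198.248 kg per acre.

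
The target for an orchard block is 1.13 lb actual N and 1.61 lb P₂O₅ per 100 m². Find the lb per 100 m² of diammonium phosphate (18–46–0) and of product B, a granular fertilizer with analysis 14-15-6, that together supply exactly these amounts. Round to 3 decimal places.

1.495 lb diammonium phosphate, 6.150 lb product B

Let a = lb of diammonium phosphate, b = lb of product B (per 100 m²).
N: 0.18·a + 0.14·b = 1.13
P₂O₅: 0.46·a + 0.15·b = 1.61
Solving simultaneously: a = 1.49465, b = 6.14973.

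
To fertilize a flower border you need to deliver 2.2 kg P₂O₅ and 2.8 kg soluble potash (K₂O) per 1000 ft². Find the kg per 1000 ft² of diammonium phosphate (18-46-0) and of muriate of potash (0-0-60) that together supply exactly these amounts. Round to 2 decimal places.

With a, b = kg per 1000 ft² of diammonium phosphate and muriate of potash:
P₂O₅: 0.46·a + 0·b = 2.2
K₂O: 0·a + 0.6·b = 2.8
Solving simultaneously: a = 4.78261, b = 4.66667.

4.78 kg diammonium phosphate, 4.67 kg muriate of potash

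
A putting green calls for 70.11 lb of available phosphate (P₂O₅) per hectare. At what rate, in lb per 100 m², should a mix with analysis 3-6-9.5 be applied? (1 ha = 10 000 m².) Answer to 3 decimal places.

11.685 lb of product per hundred sq m

Product per hectare = 70.11 / 6% = 1168.5 lb.
Convert to per 100 m²: 1168.5 × 0.01 = 11.685 lb.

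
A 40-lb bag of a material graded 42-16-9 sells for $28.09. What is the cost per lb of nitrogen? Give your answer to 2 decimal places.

N in bag = 40 × 42% = 16.8 lb.
Cost per lb N = $28.09 / 16.8 = $1.6720.

$1.67 per lb N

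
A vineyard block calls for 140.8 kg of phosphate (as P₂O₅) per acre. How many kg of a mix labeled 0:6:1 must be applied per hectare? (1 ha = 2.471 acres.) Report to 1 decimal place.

Product per acre = 140.8 / 6% = 2346.67 kg.
Convert to per hectare: 2346.67 × 2.471 = 5798.61 kg.

5798.6 kg of product per hectare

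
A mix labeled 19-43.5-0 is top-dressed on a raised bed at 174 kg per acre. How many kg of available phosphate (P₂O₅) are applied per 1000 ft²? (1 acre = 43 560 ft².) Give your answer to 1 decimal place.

1.7 kg P₂O₅ per thousand sq ft

P₂O₅ per acre = 174 × 43.5% = 75.69 kg.
Convert to per 1000 ft²: 75.69 × 0.0229568 = 1.7376 kg.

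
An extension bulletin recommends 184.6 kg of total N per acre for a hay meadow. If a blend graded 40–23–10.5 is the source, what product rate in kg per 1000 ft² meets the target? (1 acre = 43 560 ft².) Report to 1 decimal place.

Product per acre = 184.6 / 40% = 461.5 kg.
Convert to per 1000 ft²: 461.5 × 0.0229568 = 10.5946 kg.

10.6 kg of product per thousand sq ft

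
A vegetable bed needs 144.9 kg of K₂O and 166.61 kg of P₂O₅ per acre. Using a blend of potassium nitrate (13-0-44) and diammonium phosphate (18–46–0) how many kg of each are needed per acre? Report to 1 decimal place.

329.3 kg potassium nitrate, 362.2 kg diammonium phosphate

With a, b = kg per acre of potassium nitrate and diammonium phosphate:
K₂O: 0.44·a + 0·b = 144.9
P₂O₅: 0·a + 0.46·b = 166.61
Solving simultaneously: a = 329.318, b = 362.196.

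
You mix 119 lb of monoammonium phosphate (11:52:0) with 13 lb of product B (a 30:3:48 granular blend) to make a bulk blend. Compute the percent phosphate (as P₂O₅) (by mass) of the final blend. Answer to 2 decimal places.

47.17% P₂O₅

Total mass = 119 + 13 = 132 lb.
P₂O₅ mass = 52%×119 + 3%×13 = 62.27 lb.
% P₂O₅ = 62.27 / 132 = 47.1742%.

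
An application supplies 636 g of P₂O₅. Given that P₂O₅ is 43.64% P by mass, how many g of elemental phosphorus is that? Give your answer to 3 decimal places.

P = 636 × 0.4364 = 277.5504 g.

277.550 g P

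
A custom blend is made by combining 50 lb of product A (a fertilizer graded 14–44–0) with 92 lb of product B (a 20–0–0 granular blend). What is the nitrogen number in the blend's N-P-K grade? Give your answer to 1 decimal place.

17.9% N

Total mass = 50 + 92 = 142 lb.
N mass = 14%×50 + 20%×92 = 25.4 lb.
% N = 25.4 / 142 = 17.8873%.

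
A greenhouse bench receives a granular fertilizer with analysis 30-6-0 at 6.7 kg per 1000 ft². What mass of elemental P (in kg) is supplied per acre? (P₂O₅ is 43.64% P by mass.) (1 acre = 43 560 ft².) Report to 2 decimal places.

P₂O₅ per 1000 ft² = 6.7 × 6% = 0.402 kg.
Elemental P = 0.402 × 0.4364 = 0.175433 kg per 1000 ft².
Convert to per acre: 0.175433 × 43.56 = 7.64185 kg.

7.64 kg P per acre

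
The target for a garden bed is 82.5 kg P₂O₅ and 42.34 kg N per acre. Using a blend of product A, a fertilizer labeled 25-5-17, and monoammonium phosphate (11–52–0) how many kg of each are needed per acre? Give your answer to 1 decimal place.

Let a = kg of product A, b = kg of monoammonium phosphate (per acre).
P₂O₅: 0.05·a + 0.52·b = 82.5
N: 0.25·a + 0.11·b = 42.34
Solving simultaneously: a = 103.95, b = 148.659.

104.0 kg product A, 148.7 kg monoammonium phosphate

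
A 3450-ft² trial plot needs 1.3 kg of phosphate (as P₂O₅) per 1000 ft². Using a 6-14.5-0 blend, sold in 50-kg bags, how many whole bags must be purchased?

1 bags

Product per 1000 ft² = 1.3 / 14.5% = 8.96552 kg.
Total product = 8.96552 × 3450 / 1000 = 30.931 kg.
Bags = ⌈30.931 / 50⌉ = 1.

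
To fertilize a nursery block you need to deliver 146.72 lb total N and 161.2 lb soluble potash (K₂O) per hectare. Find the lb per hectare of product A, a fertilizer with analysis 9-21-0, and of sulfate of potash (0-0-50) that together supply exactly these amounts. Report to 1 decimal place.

Per-hectare balance (a = product A, b = sulfate of potash):
N: 0.09·a + 0·b = 146.72
K₂O: 0·a + 0.5·b = 161.2
Solving simultaneously: a = 1630.22, b = 322.4.

1630.2 lb product A, 322.4 lb sulfate of potash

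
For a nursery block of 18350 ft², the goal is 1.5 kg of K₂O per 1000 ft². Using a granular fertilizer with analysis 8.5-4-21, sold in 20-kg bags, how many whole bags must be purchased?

Product per 1000 ft² = 1.5 / 21% = 7.14286 kg.
Total product = 7.14286 × 18350 / 1000 = 131.071 kg.
Bags = ⌈131.071 / 20⌉ = 7.

7 bags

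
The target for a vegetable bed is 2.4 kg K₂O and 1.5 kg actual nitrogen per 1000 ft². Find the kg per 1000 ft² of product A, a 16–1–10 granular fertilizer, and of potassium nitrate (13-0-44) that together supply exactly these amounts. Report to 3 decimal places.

With a, b = kg per 1000 ft² of product A and potassium nitrate:
K₂O: 0.1·a + 0.44·b = 2.4
N: 0.16·a + 0.13·b = 1.5
Eliminate a: (row1) − 0.1/0.16·(row2) → 0.35875·b = 1.4625, so b = 4.07666.
Back-substitute: a = (2.4 − 0.44·4.07666) / 0.1 = 6.06272.

6.063 kg product A, 4.077 kg potassium nitrate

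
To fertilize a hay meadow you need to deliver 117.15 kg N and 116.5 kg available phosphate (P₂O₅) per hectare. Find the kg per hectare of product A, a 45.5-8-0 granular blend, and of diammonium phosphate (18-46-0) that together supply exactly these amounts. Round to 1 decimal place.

168.9 kg product A, 223.9 kg diammonium phosphate

With a, b = kg per hectare of product A and diammonium phosphate:
N: 0.455·a + 0.18·b = 117.15
P₂O₅: 0.08·a + 0.46·b = 116.5
Eliminate b: (row1) − 0.18/0.46·(row2) → 0.423696·a = 71.563, so a = 168.902.
Then b = (116.5 − 0.08·168.902) / 0.46 = 223.887.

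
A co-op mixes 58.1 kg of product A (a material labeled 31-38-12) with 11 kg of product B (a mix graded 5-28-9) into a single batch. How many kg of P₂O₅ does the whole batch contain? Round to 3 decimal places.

P₂O₅ mass = 38%×58.1 + 28%×11 = 25.158 kg.

25.158 kg P₂O₅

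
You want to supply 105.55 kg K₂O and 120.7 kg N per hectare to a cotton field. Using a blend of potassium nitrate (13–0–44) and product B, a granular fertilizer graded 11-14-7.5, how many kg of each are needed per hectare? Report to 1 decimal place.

Per-hectare balance (a = potassium nitrate, b = product B):
K₂O: 0.44·a + 0.075·b = 105.55
N: 0.13·a + 0.11·b = 120.7
Eliminate a: (row1) − 0.44/0.13·(row2) → -0.297308·b = -302.973, so b = 1019.06.
Back-substitute: a = (105.55 − 0.075·1019.06) / 0.44 = 66.1837.

66.2 kg potassium nitrate, 1019.1 kg product B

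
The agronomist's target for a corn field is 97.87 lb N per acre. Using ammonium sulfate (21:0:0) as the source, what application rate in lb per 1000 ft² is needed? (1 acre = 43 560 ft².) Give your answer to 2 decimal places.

Product per acre = 97.87 / 21% = 466.048 lb.
Convert to per 1000 ft²: 466.048 × 0.0229568 = 10.699 lb.

10.70 lb of product per thousand sq ft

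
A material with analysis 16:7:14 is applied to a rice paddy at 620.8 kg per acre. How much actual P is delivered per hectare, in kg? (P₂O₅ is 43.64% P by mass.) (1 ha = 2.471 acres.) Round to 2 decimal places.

46.86 kg P per hectare

P₂O₅ per acre = 620.8 × 7% = 43.456 kg.
Elemental P = 43.456 × 0.4364 = 18.9642 kg per acre.
Convert to per hectare: 18.9642 × 2.471 = 46.8605 kg.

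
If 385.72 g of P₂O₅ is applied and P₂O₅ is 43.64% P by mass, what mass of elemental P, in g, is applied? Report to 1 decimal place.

168.3 g P

P = 385.72 × 0.4364 = 168.328 g.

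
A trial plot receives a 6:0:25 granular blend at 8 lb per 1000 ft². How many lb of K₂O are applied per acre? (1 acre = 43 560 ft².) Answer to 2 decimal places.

K₂O per 1000 ft² = 8 × 25% = 2 lb.
Convert to per acre: 2 × 43.56 = 87.12 lb.

87.12 lb K₂O per acre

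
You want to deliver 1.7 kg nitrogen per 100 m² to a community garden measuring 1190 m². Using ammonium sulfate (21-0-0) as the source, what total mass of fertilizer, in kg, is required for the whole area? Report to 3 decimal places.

Product per 100 m² = 1.7 / 21% = 8.09524 kg.
Total product = 8.09524 × 1190 / 100 = 96.3333 kg.

96.333 kg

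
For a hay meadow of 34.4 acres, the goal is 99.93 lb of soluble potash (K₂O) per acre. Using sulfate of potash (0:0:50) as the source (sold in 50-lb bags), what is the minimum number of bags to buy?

Product per acre = 99.93 / 50% = 199.86 lb.
Total product = 199.86 × 34.4 = 6875.18 lb.
Bags = ⌈6875.18 / 50⌉ = 138.

138 bags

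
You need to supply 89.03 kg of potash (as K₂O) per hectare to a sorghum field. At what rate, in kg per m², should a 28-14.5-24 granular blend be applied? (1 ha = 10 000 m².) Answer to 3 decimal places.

Product per hectare = 89.03 / 24% = 370.958 kg.
Convert to per m²: 370.958 × 0.0001 = 0.0370958 kg.

0.037 kg of product per sq m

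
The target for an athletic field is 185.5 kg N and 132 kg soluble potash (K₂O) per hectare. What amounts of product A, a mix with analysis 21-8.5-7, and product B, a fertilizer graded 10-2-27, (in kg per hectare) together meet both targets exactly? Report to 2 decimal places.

742.15 kg product A, 296.48 kg product B

With a, b = kg per hectare of product A and product B:
N: 0.21·a + 0.1·b = 185.5
K₂O: 0.07·a + 0.27·b = 132
From row1: a = (185.5 − 0.1·b) / 0.21.
Into row2: 0.07·(185.5 − 0.1·b)/0.21 + 0.27·b = 132 → b = 296.479, a = 742.153.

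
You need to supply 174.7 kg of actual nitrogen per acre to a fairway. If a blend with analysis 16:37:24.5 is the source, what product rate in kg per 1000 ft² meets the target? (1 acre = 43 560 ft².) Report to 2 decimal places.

Product per acre = 174.7 / 16% = 1091.88 kg.
Convert to per 1000 ft²: 1091.88 × 0.0229568 = 25.066 kg.

25.07 kg of product per thousand sq ft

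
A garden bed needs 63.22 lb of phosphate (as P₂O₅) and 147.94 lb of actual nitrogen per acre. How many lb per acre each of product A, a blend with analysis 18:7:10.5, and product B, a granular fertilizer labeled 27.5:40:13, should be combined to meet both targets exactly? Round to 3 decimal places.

792.237 lb product A, 19.409 lb product B

Let a = lb of product A, b = lb of product B (per acre).
P₂O₅: 0.07·a + 0.4·b = 63.22
N: 0.18·a + 0.275·b = 147.94
Eliminate a: (row1) − 0.07/0.18·(row2) → 0.293056·b = 5.68778, so b = 19.4085.
Back-substitute: a = (63.22 − 0.4·19.4085) / 0.07 = 792.23697.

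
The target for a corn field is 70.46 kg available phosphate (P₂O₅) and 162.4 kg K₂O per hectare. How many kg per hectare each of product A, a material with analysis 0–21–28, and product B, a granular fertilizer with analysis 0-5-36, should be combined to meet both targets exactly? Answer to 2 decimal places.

Per-hectare balance (a = product A, b = product B):
P₂O₅: 0.21·a + 0.05·b = 70.46
K₂O: 0.28·a + 0.36·b = 162.4
Eliminate a: (row1) − 0.21/0.28·(row2) → -0.22·b = -51.34, so b = 233.364.
Back-substitute: a = (70.46 − 0.05·233.364) / 0.21 = 279.961.

279.96 kg product A, 233.36 kg product B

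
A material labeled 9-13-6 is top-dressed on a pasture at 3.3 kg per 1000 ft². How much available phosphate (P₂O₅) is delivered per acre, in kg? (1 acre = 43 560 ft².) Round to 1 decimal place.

P₂O₅ per 1000 ft² = 3.3 × 13% = 0.429 kg.
Convert to per acre: 0.429 × 43.56 = 18.6872 kg.

18.7 kg P₂O₅ per acre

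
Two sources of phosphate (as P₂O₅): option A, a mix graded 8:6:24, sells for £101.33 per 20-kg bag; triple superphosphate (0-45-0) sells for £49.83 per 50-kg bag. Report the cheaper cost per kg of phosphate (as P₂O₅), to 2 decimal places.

option A: P₂O₅ per bag = 20 × 6% = 1.2 kg; cost = 101.33 / 1.2 = £84.4417/kg P₂O₅.
triple superphosphate: P₂O₅ per bag = 50 × 45% = 22.5 kg; cost = 49.83 / 22.5 = £2.2147/kg P₂O₅.
triple superphosphate is cheaper.

£2.21 per kg P₂O₅ (triple superphosphate)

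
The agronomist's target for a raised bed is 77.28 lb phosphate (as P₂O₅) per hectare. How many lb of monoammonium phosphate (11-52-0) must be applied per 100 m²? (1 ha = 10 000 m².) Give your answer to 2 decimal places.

1.49 lb of product per hundred sq m

Product per hectare = 77.28 / 52% = 148.615 lb.
Convert to per 100 m²: 148.615 × 0.01 = 1.48615 lb.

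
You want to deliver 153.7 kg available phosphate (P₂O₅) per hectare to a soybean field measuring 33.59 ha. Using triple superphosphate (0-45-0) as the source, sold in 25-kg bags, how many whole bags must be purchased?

459 bags

Product per hectare = 153.7 / 45% = 341.556 kg.
Total product = 341.556 × 33.59 = 11472.9 kg.
Bags = ⌈11472.9 / 25⌉ = 459.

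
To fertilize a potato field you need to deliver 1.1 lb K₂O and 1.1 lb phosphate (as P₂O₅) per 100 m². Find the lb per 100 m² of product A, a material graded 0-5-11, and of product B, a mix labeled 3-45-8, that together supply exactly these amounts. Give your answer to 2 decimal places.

Let a = lb of product A, b = lb of product B (per 100 m²).
K₂O: 0.11·a + 0.08·b = 1.1
P₂O₅: 0.05·a + 0.45·b = 1.1
Eliminate b: (row1) − 0.08/0.45·(row2) → 0.101111·a = 0.904444, so a = 8.94505.
Then b = (1.1 − 0.05·8.94505) / 0.45 = 1.45055.

8.95 lb product A, 1.45 lb product B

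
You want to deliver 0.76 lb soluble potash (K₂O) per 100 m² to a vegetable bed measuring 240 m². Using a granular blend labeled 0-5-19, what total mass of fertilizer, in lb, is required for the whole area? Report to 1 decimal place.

9.6 lb

Product per 100 m² = 0.76 / 19% = 4 lb.
Total product = 4 × 240 / 100 = 9.6 lb.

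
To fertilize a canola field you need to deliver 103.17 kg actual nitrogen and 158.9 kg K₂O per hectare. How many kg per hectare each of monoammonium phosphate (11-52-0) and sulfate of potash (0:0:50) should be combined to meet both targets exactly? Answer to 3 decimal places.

Let a = kg of monoammonium phosphate, b = kg of sulfate of potash (per hectare).
N: 0.11·a + 0·b = 103.17
K₂O: 0·a + 0.5·b = 158.9
Solving simultaneously: a = 937.9091, b = 317.8.

937.909 kg monoammonium phosphate, 317.800 kg sulfate of potash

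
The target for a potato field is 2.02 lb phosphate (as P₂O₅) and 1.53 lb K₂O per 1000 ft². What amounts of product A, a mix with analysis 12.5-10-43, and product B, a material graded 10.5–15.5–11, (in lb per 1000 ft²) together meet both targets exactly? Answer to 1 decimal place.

0.3 lb product A, 12.9 lb product B

Let a = lb of product A, b = lb of product B (per 1000 ft²).
P₂O₅: 0.1·a + 0.155·b = 2.02
K₂O: 0.43·a + 0.11·b = 1.53
From row1: a = (2.02 − 0.155·b) / 0.1.
Into row2: 0.43·(2.02 − 0.155·b)/0.1 + 0.11·b = 1.53 → b = 12.8589, a = 0.268643.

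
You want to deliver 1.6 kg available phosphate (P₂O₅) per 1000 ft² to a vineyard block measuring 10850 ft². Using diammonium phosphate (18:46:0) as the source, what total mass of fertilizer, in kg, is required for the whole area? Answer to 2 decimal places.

37.74 kg

Product per 1000 ft² = 1.6 / 46% = 3.47826 kg.
Total product = 3.47826 × 10850 / 1000 = 37.7391 kg.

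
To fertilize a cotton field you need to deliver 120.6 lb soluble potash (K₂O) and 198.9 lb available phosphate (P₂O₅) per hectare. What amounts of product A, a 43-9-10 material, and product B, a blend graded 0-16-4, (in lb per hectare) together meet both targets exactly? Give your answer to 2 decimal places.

Per-hectare balance (a = product A, b = product B):
K₂O: 0.1·a + 0.04·b = 120.6
P₂O₅: 0.09·a + 0.16·b = 198.9
Eliminate a: (row1) − 0.1/0.09·(row2) → -0.137778·b = -100.4, so b = 728.7097.
Back-substitute: a = (120.6 − 0.04·728.7097) / 0.1 = 914.516.

914.52 lb product A, 728.71 lb product B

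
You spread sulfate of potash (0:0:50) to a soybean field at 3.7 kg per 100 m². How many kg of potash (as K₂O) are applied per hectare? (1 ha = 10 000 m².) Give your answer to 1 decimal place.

185.0 kg K₂O per hectare

K₂O per 100 m² = 3.7 × 50% = 1.85 kg.
Convert to per hectare: 1.85 × 100 = 185 kg.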